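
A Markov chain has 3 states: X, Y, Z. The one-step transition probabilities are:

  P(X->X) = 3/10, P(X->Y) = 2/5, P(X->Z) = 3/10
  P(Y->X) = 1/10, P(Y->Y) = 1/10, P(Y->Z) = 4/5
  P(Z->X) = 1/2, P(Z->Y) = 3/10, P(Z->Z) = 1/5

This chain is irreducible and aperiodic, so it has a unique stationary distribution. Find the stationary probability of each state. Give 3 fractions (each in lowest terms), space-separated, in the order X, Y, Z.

Answer: 12/37 41/148 59/148

Derivation:
The stationary distribution satisfies pi = pi * P, i.e.:
  pi_X = 3/10*pi_X + 1/10*pi_Y + 1/2*pi_Z
  pi_Y = 2/5*pi_X + 1/10*pi_Y + 3/10*pi_Z
  pi_Z = 3/10*pi_X + 4/5*pi_Y + 1/5*pi_Z
with normalization: pi_X + pi_Y + pi_Z = 1.

Using the first 2 balance equations plus normalization, the linear system A*pi = b is:
  [-7/10, 1/10, 1/2] . pi = 0
  [2/5, -9/10, 3/10] . pi = 0
  [1, 1, 1] . pi = 1

Solving yields:
  pi_X = 12/37
  pi_Y = 41/148
  pi_Z = 59/148

Verification (pi * P):
  12/37*3/10 + 41/148*1/10 + 59/148*1/2 = 12/37 = pi_X  (ok)
  12/37*2/5 + 41/148*1/10 + 59/148*3/10 = 41/148 = pi_Y  (ok)
  12/37*3/10 + 41/148*4/5 + 59/148*1/5 = 59/148 = pi_Z  (ok)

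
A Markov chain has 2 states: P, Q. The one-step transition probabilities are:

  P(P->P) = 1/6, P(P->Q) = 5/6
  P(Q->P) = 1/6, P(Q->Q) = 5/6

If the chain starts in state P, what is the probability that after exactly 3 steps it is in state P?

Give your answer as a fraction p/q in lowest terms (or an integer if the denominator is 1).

Computing P^3 by repeated multiplication:
P^1 =
  P: [1/6, 5/6]
  Q: [1/6, 5/6]
P^2 =
  P: [1/6, 5/6]
  Q: [1/6, 5/6]
P^3 =
  P: [1/6, 5/6]
  Q: [1/6, 5/6]

(P^3)[P -> P] = 1/6

Answer: 1/6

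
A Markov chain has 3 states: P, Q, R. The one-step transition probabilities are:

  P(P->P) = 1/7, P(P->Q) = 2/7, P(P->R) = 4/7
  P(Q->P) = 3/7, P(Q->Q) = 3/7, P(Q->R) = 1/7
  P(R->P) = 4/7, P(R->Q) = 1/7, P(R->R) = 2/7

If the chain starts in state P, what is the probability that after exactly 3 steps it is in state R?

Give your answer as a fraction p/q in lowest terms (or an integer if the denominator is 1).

Answer: 132/343

Derivation:
Computing P^3 by repeated multiplication:
P^1 =
  P: [1/7, 2/7, 4/7]
  Q: [3/7, 3/7, 1/7]
  R: [4/7, 1/7, 2/7]
P^2 =
  P: [23/49, 12/49, 2/7]
  Q: [16/49, 16/49, 17/49]
  R: [15/49, 13/49, 3/7]
P^3 =
  P: [115/343, 96/343, 132/343]
  Q: [132/343, 97/343, 114/343]
  R: [138/343, 90/343, 115/343]

(P^3)[P -> R] = 132/343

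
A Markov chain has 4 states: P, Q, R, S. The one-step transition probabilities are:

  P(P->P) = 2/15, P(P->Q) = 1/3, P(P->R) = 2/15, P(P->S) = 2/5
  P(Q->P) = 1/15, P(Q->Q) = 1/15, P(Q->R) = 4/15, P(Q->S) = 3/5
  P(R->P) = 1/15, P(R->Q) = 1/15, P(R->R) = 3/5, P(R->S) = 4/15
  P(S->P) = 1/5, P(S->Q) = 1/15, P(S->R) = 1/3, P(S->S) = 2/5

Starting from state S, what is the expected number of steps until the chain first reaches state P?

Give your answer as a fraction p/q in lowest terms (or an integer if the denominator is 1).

Let h_i = expected steps to first reach P from state i.
Boundary: h_P = 0.
First-step equations for the other states:
  h_Q = 1 + 1/15*h_P + 1/15*h_Q + 4/15*h_R + 3/5*h_S
  h_R = 1 + 1/15*h_P + 1/15*h_Q + 3/5*h_R + 4/15*h_S
  h_S = 1 + 1/5*h_P + 1/15*h_Q + 1/3*h_R + 2/5*h_S

Substituting h_P = 0 and rearranging gives the linear system (I - Q) h = 1:
  [14/15, -4/15, -3/5] . (h_Q, h_R, h_S) = 1
  [-1/15, 2/5, -4/15] . (h_Q, h_R, h_S) = 1
  [-1/15, -1/3, 3/5] . (h_Q, h_R, h_S) = 1

Solving yields:
  h_Q = 111/13
  h_R = 9
  h_S = 99/13

Starting state is S, so the expected hitting time is h_S = 99/13.

Answer: 99/13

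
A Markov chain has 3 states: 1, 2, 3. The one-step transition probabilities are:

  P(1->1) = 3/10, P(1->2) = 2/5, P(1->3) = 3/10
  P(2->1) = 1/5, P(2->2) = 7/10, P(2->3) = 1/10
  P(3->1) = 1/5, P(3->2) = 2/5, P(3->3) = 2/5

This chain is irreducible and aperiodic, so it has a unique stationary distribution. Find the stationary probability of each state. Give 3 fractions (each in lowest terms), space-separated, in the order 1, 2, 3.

Answer: 2/9 4/7 13/63

Derivation:
The stationary distribution satisfies pi = pi * P, i.e.:
  pi_1 = 3/10*pi_1 + 1/5*pi_2 + 1/5*pi_3
  pi_2 = 2/5*pi_1 + 7/10*pi_2 + 2/5*pi_3
  pi_3 = 3/10*pi_1 + 1/10*pi_2 + 2/5*pi_3
with normalization: pi_1 + pi_2 + pi_3 = 1.

Using the first 2 balance equations plus normalization, the linear system A*pi = b is:
  [-7/10, 1/5, 1/5] . pi = 0
  [2/5, -3/10, 2/5] . pi = 0
  [1, 1, 1] . pi = 1

Solving yields:
  pi_1 = 2/9
  pi_2 = 4/7
  pi_3 = 13/63

Verification (pi * P):
  2/9*3/10 + 4/7*1/5 + 13/63*1/5 = 2/9 = pi_1  (ok)
  2/9*2/5 + 4/7*7/10 + 13/63*2/5 = 4/7 = pi_2  (ok)
  2/9*3/10 + 4/7*1/10 + 13/63*2/5 = 13/63 = pi_3  (ok)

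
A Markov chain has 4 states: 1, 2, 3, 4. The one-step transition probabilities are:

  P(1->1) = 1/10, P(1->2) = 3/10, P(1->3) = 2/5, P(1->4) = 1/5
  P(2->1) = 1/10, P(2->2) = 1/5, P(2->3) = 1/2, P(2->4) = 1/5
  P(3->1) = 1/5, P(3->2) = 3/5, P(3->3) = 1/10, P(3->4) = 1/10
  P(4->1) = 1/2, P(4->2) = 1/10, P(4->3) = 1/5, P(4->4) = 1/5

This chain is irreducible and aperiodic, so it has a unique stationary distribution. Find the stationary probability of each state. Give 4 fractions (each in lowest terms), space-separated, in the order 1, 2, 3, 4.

The stationary distribution satisfies pi = pi * P, i.e.:
  pi_1 = 1/10*pi_1 + 1/10*pi_2 + 1/5*pi_3 + 1/2*pi_4
  pi_2 = 3/10*pi_1 + 1/5*pi_2 + 3/5*pi_3 + 1/10*pi_4
  pi_3 = 2/5*pi_1 + 1/2*pi_2 + 1/10*pi_3 + 1/5*pi_4
  pi_4 = 1/5*pi_1 + 1/5*pi_2 + 1/10*pi_3 + 1/5*pi_4
with normalization: pi_1 + pi_2 + pi_3 + pi_4 = 1.

Using the first 3 balance equations plus normalization, the linear system A*pi = b is:
  [-9/10, 1/10, 1/5, 1/2] . pi = 0
  [3/10, -4/5, 3/5, 1/10] . pi = 0
  [2/5, 1/2, -9/10, 1/5] . pi = 0
  [1, 1, 1, 1] . pi = 1

Solving yields:
  pi_1 = 273/1376
  pi_2 = 14/43
  pi_3 = 211/688
  pi_4 = 233/1376

Verification (pi * P):
  273/1376*1/10 + 14/43*1/10 + 211/688*1/5 + 233/1376*1/2 = 273/1376 = pi_1  (ok)
  273/1376*3/10 + 14/43*1/5 + 211/688*3/5 + 233/1376*1/10 = 14/43 = pi_2  (ok)
  273/1376*2/5 + 14/43*1/2 + 211/688*1/10 + 233/1376*1/5 = 211/688 = pi_3  (ok)
  273/1376*1/5 + 14/43*1/5 + 211/688*1/10 + 233/1376*1/5 = 233/1376 = pi_4  (ok)

Answer: 273/1376 14/43 211/688 233/1376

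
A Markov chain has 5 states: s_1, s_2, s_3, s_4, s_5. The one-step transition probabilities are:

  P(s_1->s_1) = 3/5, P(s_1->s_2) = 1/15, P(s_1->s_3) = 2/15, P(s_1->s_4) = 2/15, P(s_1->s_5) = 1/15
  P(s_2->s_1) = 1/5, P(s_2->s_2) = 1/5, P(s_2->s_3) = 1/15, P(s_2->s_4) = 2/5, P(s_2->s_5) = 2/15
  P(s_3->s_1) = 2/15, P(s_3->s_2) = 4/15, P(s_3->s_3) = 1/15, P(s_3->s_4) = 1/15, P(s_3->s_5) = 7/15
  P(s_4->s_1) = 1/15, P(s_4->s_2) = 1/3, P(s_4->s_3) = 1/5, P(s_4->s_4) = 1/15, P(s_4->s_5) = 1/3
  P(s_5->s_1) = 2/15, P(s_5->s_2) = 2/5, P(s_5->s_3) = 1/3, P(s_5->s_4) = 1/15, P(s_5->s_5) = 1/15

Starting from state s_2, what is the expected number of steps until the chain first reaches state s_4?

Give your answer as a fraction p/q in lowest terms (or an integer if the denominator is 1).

Answer: 29730/6803

Derivation:
Let h_i = expected steps to first reach s_4 from state i.
Boundary: h_s_4 = 0.
First-step equations for the other states:
  h_s_1 = 1 + 3/5*h_s_1 + 1/15*h_s_2 + 2/15*h_s_3 + 2/15*h_s_4 + 1/15*h_s_5
  h_s_2 = 1 + 1/5*h_s_1 + 1/5*h_s_2 + 1/15*h_s_3 + 2/5*h_s_4 + 2/15*h_s_5
  h_s_3 = 1 + 2/15*h_s_1 + 4/15*h_s_2 + 1/15*h_s_3 + 1/15*h_s_4 + 7/15*h_s_5
  h_s_5 = 1 + 2/15*h_s_1 + 2/5*h_s_2 + 1/3*h_s_3 + 1/15*h_s_4 + 1/15*h_s_5

Substituting h_s_4 = 0 and rearranging gives the linear system (I - Q) h = 1:
  [2/5, -1/15, -2/15, -1/15] . (h_s_1, h_s_2, h_s_3, h_s_5) = 1
  [-1/5, 4/5, -1/15, -2/15] . (h_s_1, h_s_2, h_s_3, h_s_5) = 1
  [-2/15, -4/15, 14/15, -7/15] . (h_s_1, h_s_2, h_s_3, h_s_5) = 1
  [-2/15, -2/5, -1/3, 14/15] . (h_s_1, h_s_2, h_s_3, h_s_5) = 1

Solving yields:
  h_s_1 = 43080/6803
  h_s_2 = 29730/6803
  h_s_3 = 42645/6803
  h_s_5 = 41415/6803

Starting state is s_2, so the expected hitting time is h_s_2 = 29730/6803.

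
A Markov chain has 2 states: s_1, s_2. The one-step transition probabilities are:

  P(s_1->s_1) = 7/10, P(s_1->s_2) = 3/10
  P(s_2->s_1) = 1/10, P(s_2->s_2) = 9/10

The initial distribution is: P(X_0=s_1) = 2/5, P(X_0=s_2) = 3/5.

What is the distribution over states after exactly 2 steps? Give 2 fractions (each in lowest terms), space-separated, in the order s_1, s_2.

Propagating the distribution step by step (d_{t+1} = d_t * P):
d_0 = (s_1=2/5, s_2=3/5)
  d_1[s_1] = 2/5*7/10 + 3/5*1/10 = 17/50
  d_1[s_2] = 2/5*3/10 + 3/5*9/10 = 33/50
d_1 = (s_1=17/50, s_2=33/50)
  d_2[s_1] = 17/50*7/10 + 33/50*1/10 = 38/125
  d_2[s_2] = 17/50*3/10 + 33/50*9/10 = 87/125
d_2 = (s_1=38/125, s_2=87/125)

Answer: 38/125 87/125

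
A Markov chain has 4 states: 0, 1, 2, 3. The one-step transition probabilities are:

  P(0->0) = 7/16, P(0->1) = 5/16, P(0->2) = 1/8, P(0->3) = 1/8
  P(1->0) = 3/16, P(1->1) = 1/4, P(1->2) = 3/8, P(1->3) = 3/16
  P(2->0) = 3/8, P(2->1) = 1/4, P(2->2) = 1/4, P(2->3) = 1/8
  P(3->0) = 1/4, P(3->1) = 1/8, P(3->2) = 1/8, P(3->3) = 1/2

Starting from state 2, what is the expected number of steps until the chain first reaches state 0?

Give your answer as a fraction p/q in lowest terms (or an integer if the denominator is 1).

Let h_i = expected steps to first reach 0 from state i.
Boundary: h_0 = 0.
First-step equations for the other states:
  h_1 = 1 + 3/16*h_0 + 1/4*h_1 + 3/8*h_2 + 3/16*h_3
  h_2 = 1 + 3/8*h_0 + 1/4*h_1 + 1/4*h_2 + 1/8*h_3
  h_3 = 1 + 1/4*h_0 + 1/8*h_1 + 1/8*h_2 + 1/2*h_3

Substituting h_0 = 0 and rearranging gives the linear system (I - Q) h = 1:
  [3/4, -3/8, -3/16] . (h_1, h_2, h_3) = 1
  [-1/4, 3/4, -1/8] . (h_1, h_2, h_3) = 1
  [-1/8, -1/8, 1/2] . (h_1, h_2, h_3) = 1

Solving yields:
  h_1 = 388/99
  h_2 = 36/11
  h_3 = 376/99

Starting state is 2, so the expected hitting time is h_2 = 36/11.

Answer: 36/11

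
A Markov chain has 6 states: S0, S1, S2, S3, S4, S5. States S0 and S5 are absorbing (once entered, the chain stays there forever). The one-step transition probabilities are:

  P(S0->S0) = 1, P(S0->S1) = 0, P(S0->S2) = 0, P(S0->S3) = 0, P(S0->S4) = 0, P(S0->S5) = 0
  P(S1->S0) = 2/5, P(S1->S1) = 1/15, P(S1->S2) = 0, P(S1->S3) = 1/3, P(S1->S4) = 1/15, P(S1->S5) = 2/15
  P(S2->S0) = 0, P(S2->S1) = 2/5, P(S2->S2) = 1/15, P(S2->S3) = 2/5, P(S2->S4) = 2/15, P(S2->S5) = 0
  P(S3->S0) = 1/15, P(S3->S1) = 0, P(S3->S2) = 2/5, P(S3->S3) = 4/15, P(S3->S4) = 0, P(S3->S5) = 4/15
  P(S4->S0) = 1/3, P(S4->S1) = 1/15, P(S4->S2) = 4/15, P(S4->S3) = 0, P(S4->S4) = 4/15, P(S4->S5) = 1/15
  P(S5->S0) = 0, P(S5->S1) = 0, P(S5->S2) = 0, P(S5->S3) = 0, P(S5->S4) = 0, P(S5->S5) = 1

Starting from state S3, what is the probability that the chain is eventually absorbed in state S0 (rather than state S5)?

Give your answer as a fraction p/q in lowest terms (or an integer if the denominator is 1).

Answer: 23/61

Derivation:
Let a_i = P(absorbed in S0 | start in state i).
Boundary conditions: a_S0 = 1, a_S5 = 0.
For each transient state i, a_i = sum_j P(i->j) * a_j:
  a_S1 = 2/5*a_S0 + 1/15*a_S1 + 0*a_S2 + 1/3*a_S3 + 1/15*a_S4 + 2/15*a_S5
  a_S2 = 0*a_S0 + 2/5*a_S1 + 1/15*a_S2 + 2/5*a_S3 + 2/15*a_S4 + 0*a_S5
  a_S3 = 1/15*a_S0 + 0*a_S1 + 2/5*a_S2 + 4/15*a_S3 + 0*a_S4 + 4/15*a_S5
  a_S4 = 1/3*a_S0 + 1/15*a_S1 + 4/15*a_S2 + 0*a_S3 + 4/15*a_S4 + 1/15*a_S5

Substituting a_S0 = 1 and a_S5 = 0, rearrange to (I - Q) a = r where r[i] = P(i -> S0):
  [14/15, 0, -1/3, -1/15] . (a_S1, a_S2, a_S3, a_S4) = 2/5
  [-2/5, 14/15, -2/5, -2/15] . (a_S1, a_S2, a_S3, a_S4) = 0
  [0, -2/5, 11/15, 0] . (a_S1, a_S2, a_S3, a_S4) = 1/15
  [-1/15, -4/15, 0, 11/15] . (a_S1, a_S2, a_S3, a_S4) = 1/3

Solving yields:
  a_S1 = 636/1037
  a_S2 = 32/61
  a_S3 = 23/61
  a_S4 = 727/1037

Starting state is S3, so the absorption probability is a_S3 = 23/61.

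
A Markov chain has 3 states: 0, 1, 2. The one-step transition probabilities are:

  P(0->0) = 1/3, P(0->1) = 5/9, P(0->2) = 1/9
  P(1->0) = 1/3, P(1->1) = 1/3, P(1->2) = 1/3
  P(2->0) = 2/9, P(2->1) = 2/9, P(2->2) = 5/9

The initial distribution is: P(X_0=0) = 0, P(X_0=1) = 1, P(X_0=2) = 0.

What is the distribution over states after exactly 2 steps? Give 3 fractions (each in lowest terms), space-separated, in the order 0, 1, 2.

Propagating the distribution step by step (d_{t+1} = d_t * P):
d_0 = (0=0, 1=1, 2=0)
  d_1[0] = 0*1/3 + 1*1/3 + 0*2/9 = 1/3
  d_1[1] = 0*5/9 + 1*1/3 + 0*2/9 = 1/3
  d_1[2] = 0*1/9 + 1*1/3 + 0*5/9 = 1/3
d_1 = (0=1/3, 1=1/3, 2=1/3)
  d_2[0] = 1/3*1/3 + 1/3*1/3 + 1/3*2/9 = 8/27
  d_2[1] = 1/3*5/9 + 1/3*1/3 + 1/3*2/9 = 10/27
  d_2[2] = 1/3*1/9 + 1/3*1/3 + 1/3*5/9 = 1/3
d_2 = (0=8/27, 1=10/27, 2=1/3)

Answer: 8/27 10/27 1/3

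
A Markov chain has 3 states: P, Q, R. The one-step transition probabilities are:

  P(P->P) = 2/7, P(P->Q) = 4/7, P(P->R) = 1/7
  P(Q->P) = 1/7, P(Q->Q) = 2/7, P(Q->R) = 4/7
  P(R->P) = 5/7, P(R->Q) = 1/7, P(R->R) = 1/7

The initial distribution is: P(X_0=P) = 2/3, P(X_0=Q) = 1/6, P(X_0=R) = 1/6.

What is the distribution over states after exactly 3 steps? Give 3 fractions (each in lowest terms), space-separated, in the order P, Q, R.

Answer: 391/1029 673/2058 201/686

Derivation:
Propagating the distribution step by step (d_{t+1} = d_t * P):
d_0 = (P=2/3, Q=1/6, R=1/6)
  d_1[P] = 2/3*2/7 + 1/6*1/7 + 1/6*5/7 = 1/3
  d_1[Q] = 2/3*4/7 + 1/6*2/7 + 1/6*1/7 = 19/42
  d_1[R] = 2/3*1/7 + 1/6*4/7 + 1/6*1/7 = 3/14
d_1 = (P=1/3, Q=19/42, R=3/14)
  d_2[P] = 1/3*2/7 + 19/42*1/7 + 3/14*5/7 = 46/147
  d_2[Q] = 1/3*4/7 + 19/42*2/7 + 3/14*1/7 = 103/294
  d_2[R] = 1/3*1/7 + 19/42*4/7 + 3/14*1/7 = 33/98
d_2 = (P=46/147, Q=103/294, R=33/98)
  d_3[P] = 46/147*2/7 + 103/294*1/7 + 33/98*5/7 = 391/1029
  d_3[Q] = 46/147*4/7 + 103/294*2/7 + 33/98*1/7 = 673/2058
  d_3[R] = 46/147*1/7 + 103/294*4/7 + 33/98*1/7 = 201/686
d_3 = (P=391/1029, Q=673/2058, R=201/686)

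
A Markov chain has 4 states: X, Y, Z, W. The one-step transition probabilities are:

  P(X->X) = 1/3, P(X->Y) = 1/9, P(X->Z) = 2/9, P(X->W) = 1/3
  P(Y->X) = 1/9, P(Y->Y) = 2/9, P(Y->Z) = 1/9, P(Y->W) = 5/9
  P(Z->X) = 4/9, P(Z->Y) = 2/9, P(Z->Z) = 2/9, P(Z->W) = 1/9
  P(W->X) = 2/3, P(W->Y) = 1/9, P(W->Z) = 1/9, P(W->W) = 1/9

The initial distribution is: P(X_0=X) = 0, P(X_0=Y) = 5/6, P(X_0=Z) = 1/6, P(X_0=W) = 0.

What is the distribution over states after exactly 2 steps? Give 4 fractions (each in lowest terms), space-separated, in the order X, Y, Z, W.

Answer: 223/486 73/486 35/243 20/81

Derivation:
Propagating the distribution step by step (d_{t+1} = d_t * P):
d_0 = (X=0, Y=5/6, Z=1/6, W=0)
  d_1[X] = 0*1/3 + 5/6*1/9 + 1/6*4/9 + 0*2/3 = 1/6
  d_1[Y] = 0*1/9 + 5/6*2/9 + 1/6*2/9 + 0*1/9 = 2/9
  d_1[Z] = 0*2/9 + 5/6*1/9 + 1/6*2/9 + 0*1/9 = 7/54
  d_1[W] = 0*1/3 + 5/6*5/9 + 1/6*1/9 + 0*1/9 = 13/27
d_1 = (X=1/6, Y=2/9, Z=7/54, W=13/27)
  d_2[X] = 1/6*1/3 + 2/9*1/9 + 7/54*4/9 + 13/27*2/3 = 223/486
  d_2[Y] = 1/6*1/9 + 2/9*2/9 + 7/54*2/9 + 13/27*1/9 = 73/486
  d_2[Z] = 1/6*2/9 + 2/9*1/9 + 7/54*2/9 + 13/27*1/9 = 35/243
  d_2[W] = 1/6*1/3 + 2/9*5/9 + 7/54*1/9 + 13/27*1/9 = 20/81
d_2 = (X=223/486, Y=73/486, Z=35/243, W=20/81)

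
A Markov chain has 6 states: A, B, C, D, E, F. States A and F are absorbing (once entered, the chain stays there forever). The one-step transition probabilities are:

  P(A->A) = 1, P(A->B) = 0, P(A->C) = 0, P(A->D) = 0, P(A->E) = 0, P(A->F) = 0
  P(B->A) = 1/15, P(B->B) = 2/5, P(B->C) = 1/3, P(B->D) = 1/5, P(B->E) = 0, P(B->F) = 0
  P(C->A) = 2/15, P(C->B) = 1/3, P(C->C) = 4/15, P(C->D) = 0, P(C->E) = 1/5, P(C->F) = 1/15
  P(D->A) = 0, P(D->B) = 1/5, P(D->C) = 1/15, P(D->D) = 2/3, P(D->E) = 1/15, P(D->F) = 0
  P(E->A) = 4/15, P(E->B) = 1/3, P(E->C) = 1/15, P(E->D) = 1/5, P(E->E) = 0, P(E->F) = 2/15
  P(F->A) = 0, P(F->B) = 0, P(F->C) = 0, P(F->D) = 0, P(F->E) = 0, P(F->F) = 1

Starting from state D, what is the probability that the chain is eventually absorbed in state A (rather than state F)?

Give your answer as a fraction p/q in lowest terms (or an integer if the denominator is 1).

Let a_i = P(absorbed in A | start in state i).
Boundary conditions: a_A = 1, a_F = 0.
For each transient state i, a_i = sum_j P(i->j) * a_j:
  a_B = 1/15*a_A + 2/5*a_B + 1/3*a_C + 1/5*a_D + 0*a_E + 0*a_F
  a_C = 2/15*a_A + 1/3*a_B + 4/15*a_C + 0*a_D + 1/5*a_E + 1/15*a_F
  a_D = 0*a_A + 1/5*a_B + 1/15*a_C + 2/3*a_D + 1/15*a_E + 0*a_F
  a_E = 4/15*a_A + 1/3*a_B + 1/15*a_C + 1/5*a_D + 0*a_E + 2/15*a_F

Substituting a_A = 1 and a_F = 0, rearrange to (I - Q) a = r where r[i] = P(i -> A):
  [3/5, -1/3, -1/5, 0] . (a_B, a_C, a_D, a_E) = 1/15
  [-1/3, 11/15, 0, -1/5] . (a_B, a_C, a_D, a_E) = 2/15
  [-1/5, -1/15, 1/3, -1/15] . (a_B, a_C, a_D, a_E) = 0
  [-1/3, -1/15, -1/5, 1] . (a_B, a_C, a_D, a_E) = 4/15

Solving yields:
  a_B = 342/449
  a_C = 325/449
  a_D = 1004/1347
  a_E = 967/1347

Starting state is D, so the absorption probability is a_D = 1004/1347.

Answer: 1004/1347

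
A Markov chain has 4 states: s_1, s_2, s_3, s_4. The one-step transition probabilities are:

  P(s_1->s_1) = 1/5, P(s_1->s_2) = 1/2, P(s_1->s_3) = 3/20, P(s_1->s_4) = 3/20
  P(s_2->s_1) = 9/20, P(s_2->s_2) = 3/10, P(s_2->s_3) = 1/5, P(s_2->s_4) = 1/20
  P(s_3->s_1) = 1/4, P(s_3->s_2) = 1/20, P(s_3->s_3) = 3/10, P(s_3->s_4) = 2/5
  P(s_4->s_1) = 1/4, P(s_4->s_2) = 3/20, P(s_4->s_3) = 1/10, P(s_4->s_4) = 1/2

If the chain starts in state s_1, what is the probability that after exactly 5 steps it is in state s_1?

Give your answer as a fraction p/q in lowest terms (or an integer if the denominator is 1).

Answer: 116253/400000

Derivation:
Computing P^5 by repeated multiplication:
P^1 =
  s_1: [1/5, 1/2, 3/20, 3/20]
  s_2: [9/20, 3/10, 1/5, 1/20]
  s_3: [1/4, 1/20, 3/10, 2/5]
  s_4: [1/4, 3/20, 1/10, 1/2]
P^2 =
  s_1: [17/50, 7/25, 19/100, 19/100]
  s_2: [23/80, 133/400, 77/400, 3/16]
  s_3: [99/400, 43/200, 71/400, 9/25]
  s_4: [107/400, 1/4, 59/400, 67/200]
P^3 =
  s_1: [289/1000, 73/250, 183/1000, 59/250]
  s_2: [2417/8000, 9/32, 1489/8000, 461/2000]
  s_3: [449/1600, 2009/8000, 271/1600, 2391/8000]
  s_4: [2293/8000, 2131/8000, 1343/8000, 2233/8000]
P^4 =
  s_1: [5879/20000, 5533/20000, 721/4000, 4983/20000]
  s_2: [46583/160000, 44691/160000, 28873/160000, 39853/160000]
  s_3: [45791/160000, 5379/20000, 27683/160000, 21747/80000]
  s_4: [46231/160000, 21879/80000, 27927/160000, 10521/40000]
P^5 =
  s_1: [116253/400000, 55271/200000, 14273/80000, 1273/5000]
  s_2: [932181/3200000, 110301/400000, 571457/3200000, 406977/1600000]
  s_3: [926337/3200000, 874267/3200000, 562587/3200000, 836809/3200000]
  s_4: [928801/3200000, 879037/3200000, 113091/640000, 826707/3200000]

(P^5)[s_1 -> s_1] = 116253/400000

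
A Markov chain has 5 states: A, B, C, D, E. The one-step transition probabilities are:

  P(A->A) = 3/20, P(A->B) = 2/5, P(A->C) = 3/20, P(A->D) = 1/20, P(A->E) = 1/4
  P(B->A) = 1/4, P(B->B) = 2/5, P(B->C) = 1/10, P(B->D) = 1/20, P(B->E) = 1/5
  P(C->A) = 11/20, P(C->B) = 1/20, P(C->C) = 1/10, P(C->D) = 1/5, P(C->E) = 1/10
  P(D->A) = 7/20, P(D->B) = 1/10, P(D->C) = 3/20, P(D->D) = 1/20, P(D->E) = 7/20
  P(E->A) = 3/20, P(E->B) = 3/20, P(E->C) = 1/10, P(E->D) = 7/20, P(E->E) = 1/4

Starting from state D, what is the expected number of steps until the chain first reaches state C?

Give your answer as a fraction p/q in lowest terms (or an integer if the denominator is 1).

Answer: 37700/4673

Derivation:
Let h_i = expected steps to first reach C from state i.
Boundary: h_C = 0.
First-step equations for the other states:
  h_A = 1 + 3/20*h_A + 2/5*h_B + 3/20*h_C + 1/20*h_D + 1/4*h_E
  h_B = 1 + 1/4*h_A + 2/5*h_B + 1/10*h_C + 1/20*h_D + 1/5*h_E
  h_D = 1 + 7/20*h_A + 1/10*h_B + 3/20*h_C + 1/20*h_D + 7/20*h_E
  h_E = 1 + 3/20*h_A + 3/20*h_B + 1/10*h_C + 7/20*h_D + 1/4*h_E

Substituting h_C = 0 and rearranging gives the linear system (I - Q) h = 1:
  [17/20, -2/5, -1/20, -1/4] . (h_A, h_B, h_D, h_E) = 1
  [-1/4, 3/5, -1/20, -1/5] . (h_A, h_B, h_D, h_E) = 1
  [-7/20, -1/10, 19/20, -7/20] . (h_A, h_B, h_D, h_E) = 1
  [-3/20, -3/20, -7/20, 3/4] . (h_A, h_B, h_D, h_E) = 1

Solving yields:
  h_A = 38120/4673
  h_B = 39960/4673
  h_D = 37700/4673
  h_E = 39440/4673

Starting state is D, so the expected hitting time is h_D = 37700/4673.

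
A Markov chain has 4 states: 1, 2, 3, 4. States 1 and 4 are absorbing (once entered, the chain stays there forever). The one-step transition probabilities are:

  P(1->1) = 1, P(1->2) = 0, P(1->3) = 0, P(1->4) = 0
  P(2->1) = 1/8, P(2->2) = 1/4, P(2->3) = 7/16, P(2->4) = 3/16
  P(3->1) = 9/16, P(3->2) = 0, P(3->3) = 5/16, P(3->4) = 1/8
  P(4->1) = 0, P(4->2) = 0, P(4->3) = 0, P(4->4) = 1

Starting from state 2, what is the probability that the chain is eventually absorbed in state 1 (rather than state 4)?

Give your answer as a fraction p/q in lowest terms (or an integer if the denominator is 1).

Answer: 85/132

Derivation:
Let a_i = P(absorbed in 1 | start in state i).
Boundary conditions: a_1 = 1, a_4 = 0.
For each transient state i, a_i = sum_j P(i->j) * a_j:
  a_2 = 1/8*a_1 + 1/4*a_2 + 7/16*a_3 + 3/16*a_4
  a_3 = 9/16*a_1 + 0*a_2 + 5/16*a_3 + 1/8*a_4

Substituting a_1 = 1 and a_4 = 0, rearrange to (I - Q) a = r where r[i] = P(i -> 1):
  [3/4, -7/16] . (a_2, a_3) = 1/8
  [0, 11/16] . (a_2, a_3) = 9/16

Solving yields:
  a_2 = 85/132
  a_3 = 9/11

Starting state is 2, so the absorption probability is a_2 = 85/132.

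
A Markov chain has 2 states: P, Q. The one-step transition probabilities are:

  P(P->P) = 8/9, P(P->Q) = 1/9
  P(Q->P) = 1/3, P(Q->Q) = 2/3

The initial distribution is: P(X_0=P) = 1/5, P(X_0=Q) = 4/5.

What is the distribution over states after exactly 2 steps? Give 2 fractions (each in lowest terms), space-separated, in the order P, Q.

Answer: 47/81 34/81

Derivation:
Propagating the distribution step by step (d_{t+1} = d_t * P):
d_0 = (P=1/5, Q=4/5)
  d_1[P] = 1/5*8/9 + 4/5*1/3 = 4/9
  d_1[Q] = 1/5*1/9 + 4/5*2/3 = 5/9
d_1 = (P=4/9, Q=5/9)
  d_2[P] = 4/9*8/9 + 5/9*1/3 = 47/81
  d_2[Q] = 4/9*1/9 + 5/9*2/3 = 34/81
d_2 = (P=47/81, Q=34/81)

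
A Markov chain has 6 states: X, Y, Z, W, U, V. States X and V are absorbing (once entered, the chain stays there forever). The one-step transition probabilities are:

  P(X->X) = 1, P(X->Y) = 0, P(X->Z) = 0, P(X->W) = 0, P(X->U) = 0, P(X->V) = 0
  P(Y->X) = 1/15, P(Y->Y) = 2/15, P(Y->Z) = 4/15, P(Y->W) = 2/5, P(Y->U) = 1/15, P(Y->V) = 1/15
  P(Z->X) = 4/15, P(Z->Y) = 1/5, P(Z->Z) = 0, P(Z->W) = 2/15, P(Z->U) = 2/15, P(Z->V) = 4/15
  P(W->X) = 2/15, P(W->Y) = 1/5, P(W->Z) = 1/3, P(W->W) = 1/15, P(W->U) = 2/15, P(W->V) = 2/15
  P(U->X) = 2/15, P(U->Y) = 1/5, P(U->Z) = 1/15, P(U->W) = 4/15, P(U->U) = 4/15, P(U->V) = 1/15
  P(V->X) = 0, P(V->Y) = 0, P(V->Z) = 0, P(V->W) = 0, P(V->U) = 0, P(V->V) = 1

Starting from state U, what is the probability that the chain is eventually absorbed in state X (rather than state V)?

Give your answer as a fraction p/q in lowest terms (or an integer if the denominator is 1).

Answer: 2511/4510

Derivation:
Let a_i = P(absorbed in X | start in state i).
Boundary conditions: a_X = 1, a_V = 0.
For each transient state i, a_i = sum_j P(i->j) * a_j:
  a_Y = 1/15*a_X + 2/15*a_Y + 4/15*a_Z + 2/5*a_W + 1/15*a_U + 1/15*a_V
  a_Z = 4/15*a_X + 1/5*a_Y + 0*a_Z + 2/15*a_W + 2/15*a_U + 4/15*a_V
  a_W = 2/15*a_X + 1/5*a_Y + 1/3*a_Z + 1/15*a_W + 2/15*a_U + 2/15*a_V
  a_U = 2/15*a_X + 1/5*a_Y + 1/15*a_Z + 4/15*a_W + 4/15*a_U + 1/15*a_V

Substituting a_X = 1 and a_V = 0, rearrange to (I - Q) a = r where r[i] = P(i -> X):
  [13/15, -4/15, -2/5, -1/15] . (a_Y, a_Z, a_W, a_U) = 1/15
  [-1/5, 1, -2/15, -2/15] . (a_Y, a_Z, a_W, a_U) = 4/15
  [-1/5, -1/3, 14/15, -2/15] . (a_Y, a_Z, a_W, a_U) = 2/15
  [-1/5, -1/15, -4/15, 11/15] . (a_Y, a_Z, a_W, a_U) = 2/15

Solving yields:
  a_Y = 1163/2255
  a_Z = 2313/4510
  a_W = 931/1804
  a_U = 2511/4510

Starting state is U, so the absorption probability is a_U = 2511/4510.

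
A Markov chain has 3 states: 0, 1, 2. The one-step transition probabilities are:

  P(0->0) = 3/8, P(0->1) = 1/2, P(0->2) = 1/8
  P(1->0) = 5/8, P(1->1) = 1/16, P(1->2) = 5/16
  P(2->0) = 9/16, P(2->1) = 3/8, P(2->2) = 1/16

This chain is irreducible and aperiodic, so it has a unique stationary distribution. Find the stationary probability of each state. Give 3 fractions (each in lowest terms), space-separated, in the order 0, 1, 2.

Answer: 195/397 132/397 70/397

Derivation:
The stationary distribution satisfies pi = pi * P, i.e.:
  pi_0 = 3/8*pi_0 + 5/8*pi_1 + 9/16*pi_2
  pi_1 = 1/2*pi_0 + 1/16*pi_1 + 3/8*pi_2
  pi_2 = 1/8*pi_0 + 5/16*pi_1 + 1/16*pi_2
with normalization: pi_0 + pi_1 + pi_2 = 1.

Using the first 2 balance equations plus normalization, the linear system A*pi = b is:
  [-5/8, 5/8, 9/16] . pi = 0
  [1/2, -15/16, 3/8] . pi = 0
  [1, 1, 1] . pi = 1

Solving yields:
  pi_0 = 195/397
  pi_1 = 132/397
  pi_2 = 70/397

Verification (pi * P):
  195/397*3/8 + 132/397*5/8 + 70/397*9/16 = 195/397 = pi_0  (ok)
  195/397*1/2 + 132/397*1/16 + 70/397*3/8 = 132/397 = pi_1  (ok)
  195/397*1/8 + 132/397*5/16 + 70/397*1/16 = 70/397 = pi_2  (ok)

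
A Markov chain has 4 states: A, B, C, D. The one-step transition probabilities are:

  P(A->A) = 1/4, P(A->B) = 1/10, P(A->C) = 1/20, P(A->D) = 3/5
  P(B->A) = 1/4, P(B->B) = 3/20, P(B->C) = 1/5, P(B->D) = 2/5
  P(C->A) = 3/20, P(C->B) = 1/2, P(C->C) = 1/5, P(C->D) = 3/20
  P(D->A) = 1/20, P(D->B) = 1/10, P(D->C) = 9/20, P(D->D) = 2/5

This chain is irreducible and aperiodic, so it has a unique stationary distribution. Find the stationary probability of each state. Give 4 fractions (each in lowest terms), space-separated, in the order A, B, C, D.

The stationary distribution satisfies pi = pi * P, i.e.:
  pi_A = 1/4*pi_A + 1/4*pi_B + 3/20*pi_C + 1/20*pi_D
  pi_B = 1/10*pi_A + 3/20*pi_B + 1/2*pi_C + 1/10*pi_D
  pi_C = 1/20*pi_A + 1/5*pi_B + 1/5*pi_C + 9/20*pi_D
  pi_D = 3/5*pi_A + 2/5*pi_B + 3/20*pi_C + 2/5*pi_D
with normalization: pi_A + pi_B + pi_C + pi_D = 1.

Using the first 3 balance equations plus normalization, the linear system A*pi = b is:
  [-3/4, 1/4, 3/20, 1/20] . pi = 0
  [1/10, -17/20, 1/2, 1/10] . pi = 0
  [1/20, 1/5, -4/5, 9/20] . pi = 0
  [1, 1, 1, 1] . pi = 1

Solving yields:
  pi_A = 53/352
  pi_B = 12/55
  pi_C = 59/220
  pi_D = 639/1760

Verification (pi * P):
  53/352*1/4 + 12/55*1/4 + 59/220*3/20 + 639/1760*1/20 = 53/352 = pi_A  (ok)
  53/352*1/10 + 12/55*3/20 + 59/220*1/2 + 639/1760*1/10 = 12/55 = pi_B  (ok)
  53/352*1/20 + 12/55*1/5 + 59/220*1/5 + 639/1760*9/20 = 59/220 = pi_C  (ok)
  53/352*3/5 + 12/55*2/5 + 59/220*3/20 + 639/1760*2/5 = 639/1760 = pi_D  (ok)

Answer: 53/352 12/55 59/220 639/1760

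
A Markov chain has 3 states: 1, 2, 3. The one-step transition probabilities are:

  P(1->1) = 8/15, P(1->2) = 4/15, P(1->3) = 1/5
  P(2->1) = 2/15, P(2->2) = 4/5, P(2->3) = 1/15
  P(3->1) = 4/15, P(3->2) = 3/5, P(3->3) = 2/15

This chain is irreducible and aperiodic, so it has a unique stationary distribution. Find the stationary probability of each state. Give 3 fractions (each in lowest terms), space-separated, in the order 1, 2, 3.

Answer: 15/61 79/122 13/122

Derivation:
The stationary distribution satisfies pi = pi * P, i.e.:
  pi_1 = 8/15*pi_1 + 2/15*pi_2 + 4/15*pi_3
  pi_2 = 4/15*pi_1 + 4/5*pi_2 + 3/5*pi_3
  pi_3 = 1/5*pi_1 + 1/15*pi_2 + 2/15*pi_3
with normalization: pi_1 + pi_2 + pi_3 = 1.

Using the first 2 balance equations plus normalization, the linear system A*pi = b is:
  [-7/15, 2/15, 4/15] . pi = 0
  [4/15, -1/5, 3/5] . pi = 0
  [1, 1, 1] . pi = 1

Solving yields:
  pi_1 = 15/61
  pi_2 = 79/122
  pi_3 = 13/122

Verification (pi * P):
  15/61*8/15 + 79/122*2/15 + 13/122*4/15 = 15/61 = pi_1  (ok)
  15/61*4/15 + 79/122*4/5 + 13/122*3/5 = 79/122 = pi_2  (ok)
  15/61*1/5 + 79/122*1/15 + 13/122*2/15 = 13/122 = pi_3  (ok)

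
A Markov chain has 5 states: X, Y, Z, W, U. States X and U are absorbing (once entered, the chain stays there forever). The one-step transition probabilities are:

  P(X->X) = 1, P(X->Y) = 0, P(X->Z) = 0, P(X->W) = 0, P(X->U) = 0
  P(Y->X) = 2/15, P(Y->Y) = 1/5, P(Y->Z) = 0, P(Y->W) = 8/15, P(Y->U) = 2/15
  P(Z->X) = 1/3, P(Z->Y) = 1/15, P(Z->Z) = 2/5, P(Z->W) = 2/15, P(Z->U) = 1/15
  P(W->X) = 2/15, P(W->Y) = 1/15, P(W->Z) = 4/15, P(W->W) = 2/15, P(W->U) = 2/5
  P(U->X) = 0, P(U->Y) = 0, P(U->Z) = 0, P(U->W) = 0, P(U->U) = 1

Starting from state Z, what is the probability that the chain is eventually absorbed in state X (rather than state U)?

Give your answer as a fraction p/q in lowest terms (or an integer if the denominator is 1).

Let a_i = P(absorbed in X | start in state i).
Boundary conditions: a_X = 1, a_U = 0.
For each transient state i, a_i = sum_j P(i->j) * a_j:
  a_Y = 2/15*a_X + 1/5*a_Y + 0*a_Z + 8/15*a_W + 2/15*a_U
  a_Z = 1/3*a_X + 1/15*a_Y + 2/5*a_Z + 2/15*a_W + 1/15*a_U
  a_W = 2/15*a_X + 1/15*a_Y + 4/15*a_Z + 2/15*a_W + 2/5*a_U

Substituting a_X = 1 and a_U = 0, rearrange to (I - Q) a = r where r[i] = P(i -> X):
  [4/5, 0, -8/15] . (a_Y, a_Z, a_W) = 2/15
  [-1/15, 3/5, -2/15] . (a_Y, a_Z, a_W) = 1/3
  [-1/15, -4/15, 13/15] . (a_Y, a_Z, a_W) = 2/15

Solving yields:
  a_Y = 261/602
  a_Z = 417/602
  a_W = 241/602

Starting state is Z, so the absorption probability is a_Z = 417/602.

Answer: 417/602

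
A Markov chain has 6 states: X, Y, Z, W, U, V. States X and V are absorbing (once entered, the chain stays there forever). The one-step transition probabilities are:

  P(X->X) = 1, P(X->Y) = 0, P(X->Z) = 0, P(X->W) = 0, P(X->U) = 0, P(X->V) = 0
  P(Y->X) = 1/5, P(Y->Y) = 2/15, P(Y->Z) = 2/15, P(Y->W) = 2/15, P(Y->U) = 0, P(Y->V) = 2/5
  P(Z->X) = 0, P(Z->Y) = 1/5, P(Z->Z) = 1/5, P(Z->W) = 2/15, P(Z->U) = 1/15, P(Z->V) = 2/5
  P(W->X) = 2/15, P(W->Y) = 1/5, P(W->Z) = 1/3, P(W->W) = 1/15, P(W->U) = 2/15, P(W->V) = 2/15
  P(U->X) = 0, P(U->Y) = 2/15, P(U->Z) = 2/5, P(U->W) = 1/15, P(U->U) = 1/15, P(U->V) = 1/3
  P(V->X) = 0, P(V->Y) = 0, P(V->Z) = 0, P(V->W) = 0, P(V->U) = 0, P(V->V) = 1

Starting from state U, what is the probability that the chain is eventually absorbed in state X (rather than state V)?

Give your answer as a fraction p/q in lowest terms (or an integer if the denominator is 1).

Let a_i = P(absorbed in X | start in state i).
Boundary conditions: a_X = 1, a_V = 0.
For each transient state i, a_i = sum_j P(i->j) * a_j:
  a_Y = 1/5*a_X + 2/15*a_Y + 2/15*a_Z + 2/15*a_W + 0*a_U + 2/5*a_V
  a_Z = 0*a_X + 1/5*a_Y + 1/5*a_Z + 2/15*a_W + 1/15*a_U + 2/5*a_V
  a_W = 2/15*a_X + 1/5*a_Y + 1/3*a_Z + 1/15*a_W + 2/15*a_U + 2/15*a_V
  a_U = 0*a_X + 2/15*a_Y + 2/5*a_Z + 1/15*a_W + 1/15*a_U + 1/3*a_V

Substituting a_X = 1 and a_V = 0, rearrange to (I - Q) a = r where r[i] = P(i -> X):
  [13/15, -2/15, -2/15, 0] . (a_Y, a_Z, a_W, a_U) = 1/5
  [-1/5, 4/5, -2/15, -1/15] . (a_Y, a_Z, a_W, a_U) = 0
  [-1/5, -1/3, 14/15, -2/15] . (a_Y, a_Z, a_W, a_U) = 2/15
  [-2/15, -2/5, -1/15, 14/15] . (a_Y, a_Z, a_W, a_U) = 0

Solving yields:
  a_Y = 6989/23985
  a_Z = 203/1599
  a_W = 6406/23985
  a_U = 2761/23985

Starting state is U, so the absorption probability is a_U = 2761/23985.

Answer: 2761/23985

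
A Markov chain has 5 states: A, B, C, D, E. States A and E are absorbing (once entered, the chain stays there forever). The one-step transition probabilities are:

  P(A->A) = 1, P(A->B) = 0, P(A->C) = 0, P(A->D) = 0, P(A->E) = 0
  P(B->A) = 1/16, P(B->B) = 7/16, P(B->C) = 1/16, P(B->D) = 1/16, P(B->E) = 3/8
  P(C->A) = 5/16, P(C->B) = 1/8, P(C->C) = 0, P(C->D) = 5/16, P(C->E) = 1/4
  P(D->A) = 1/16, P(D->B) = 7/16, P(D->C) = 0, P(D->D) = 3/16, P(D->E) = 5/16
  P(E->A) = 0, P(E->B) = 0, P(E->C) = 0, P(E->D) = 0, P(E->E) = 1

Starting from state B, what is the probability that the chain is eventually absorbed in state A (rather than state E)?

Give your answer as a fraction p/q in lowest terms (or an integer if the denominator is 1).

Answer: 294/1699

Derivation:
Let a_i = P(absorbed in A | start in state i).
Boundary conditions: a_A = 1, a_E = 0.
For each transient state i, a_i = sum_j P(i->j) * a_j:
  a_B = 1/16*a_A + 7/16*a_B + 1/16*a_C + 1/16*a_D + 3/8*a_E
  a_C = 5/16*a_A + 1/8*a_B + 0*a_C + 5/16*a_D + 1/4*a_E
  a_D = 1/16*a_A + 7/16*a_B + 0*a_C + 3/16*a_D + 5/16*a_E

Substituting a_A = 1 and a_E = 0, rearrange to (I - Q) a = r where r[i] = P(i -> A):
  [9/16, -1/16, -1/16] . (a_B, a_C, a_D) = 1/16
  [-1/8, 1, -5/16] . (a_B, a_C, a_D) = 5/16
  [-7/16, 0, 13/16] . (a_B, a_C, a_D) = 1/16

Solving yields:
  a_B = 294/1699
  a_C = 658/1699
  a_D = 289/1699

Starting state is B, so the absorption probability is a_B = 294/1699.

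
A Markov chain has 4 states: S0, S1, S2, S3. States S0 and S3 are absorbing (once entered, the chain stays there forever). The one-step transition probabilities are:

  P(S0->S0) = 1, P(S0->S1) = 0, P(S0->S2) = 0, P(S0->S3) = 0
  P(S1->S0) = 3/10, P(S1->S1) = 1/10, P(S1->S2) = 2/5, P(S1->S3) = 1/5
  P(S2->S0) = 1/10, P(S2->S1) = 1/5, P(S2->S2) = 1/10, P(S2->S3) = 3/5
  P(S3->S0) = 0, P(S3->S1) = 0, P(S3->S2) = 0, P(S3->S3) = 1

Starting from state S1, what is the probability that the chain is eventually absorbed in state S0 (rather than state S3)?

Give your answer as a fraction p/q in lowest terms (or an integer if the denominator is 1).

Answer: 31/73

Derivation:
Let a_i = P(absorbed in S0 | start in state i).
Boundary conditions: a_S0 = 1, a_S3 = 0.
For each transient state i, a_i = sum_j P(i->j) * a_j:
  a_S1 = 3/10*a_S0 + 1/10*a_S1 + 2/5*a_S2 + 1/5*a_S3
  a_S2 = 1/10*a_S0 + 1/5*a_S1 + 1/10*a_S2 + 3/5*a_S3

Substituting a_S0 = 1 and a_S3 = 0, rearrange to (I - Q) a = r where r[i] = P(i -> S0):
  [9/10, -2/5] . (a_S1, a_S2) = 3/10
  [-1/5, 9/10] . (a_S1, a_S2) = 1/10

Solving yields:
  a_S1 = 31/73
  a_S2 = 15/73

Starting state is S1, so the absorption probability is a_S1 = 31/73.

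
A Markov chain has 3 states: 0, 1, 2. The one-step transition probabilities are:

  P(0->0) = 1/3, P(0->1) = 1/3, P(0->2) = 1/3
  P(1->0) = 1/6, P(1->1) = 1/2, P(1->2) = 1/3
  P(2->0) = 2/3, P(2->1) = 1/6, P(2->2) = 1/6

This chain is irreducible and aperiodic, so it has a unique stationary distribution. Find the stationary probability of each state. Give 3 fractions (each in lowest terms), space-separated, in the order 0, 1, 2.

The stationary distribution satisfies pi = pi * P, i.e.:
  pi_0 = 1/3*pi_0 + 1/6*pi_1 + 2/3*pi_2
  pi_1 = 1/3*pi_0 + 1/2*pi_1 + 1/6*pi_2
  pi_2 = 1/3*pi_0 + 1/3*pi_1 + 1/6*pi_2
with normalization: pi_0 + pi_1 + pi_2 = 1.

Using the first 2 balance equations plus normalization, the linear system A*pi = b is:
  [-2/3, 1/6, 2/3] . pi = 0
  [1/3, -1/2, 1/6] . pi = 0
  [1, 1, 1] . pi = 1

Solving yields:
  pi_0 = 13/35
  pi_1 = 12/35
  pi_2 = 2/7

Verification (pi * P):
  13/35*1/3 + 12/35*1/6 + 2/7*2/3 = 13/35 = pi_0  (ok)
  13/35*1/3 + 12/35*1/2 + 2/7*1/6 = 12/35 = pi_1  (ok)
  13/35*1/3 + 12/35*1/3 + 2/7*1/6 = 2/7 = pi_2  (ok)

Answer: 13/35 12/35 2/7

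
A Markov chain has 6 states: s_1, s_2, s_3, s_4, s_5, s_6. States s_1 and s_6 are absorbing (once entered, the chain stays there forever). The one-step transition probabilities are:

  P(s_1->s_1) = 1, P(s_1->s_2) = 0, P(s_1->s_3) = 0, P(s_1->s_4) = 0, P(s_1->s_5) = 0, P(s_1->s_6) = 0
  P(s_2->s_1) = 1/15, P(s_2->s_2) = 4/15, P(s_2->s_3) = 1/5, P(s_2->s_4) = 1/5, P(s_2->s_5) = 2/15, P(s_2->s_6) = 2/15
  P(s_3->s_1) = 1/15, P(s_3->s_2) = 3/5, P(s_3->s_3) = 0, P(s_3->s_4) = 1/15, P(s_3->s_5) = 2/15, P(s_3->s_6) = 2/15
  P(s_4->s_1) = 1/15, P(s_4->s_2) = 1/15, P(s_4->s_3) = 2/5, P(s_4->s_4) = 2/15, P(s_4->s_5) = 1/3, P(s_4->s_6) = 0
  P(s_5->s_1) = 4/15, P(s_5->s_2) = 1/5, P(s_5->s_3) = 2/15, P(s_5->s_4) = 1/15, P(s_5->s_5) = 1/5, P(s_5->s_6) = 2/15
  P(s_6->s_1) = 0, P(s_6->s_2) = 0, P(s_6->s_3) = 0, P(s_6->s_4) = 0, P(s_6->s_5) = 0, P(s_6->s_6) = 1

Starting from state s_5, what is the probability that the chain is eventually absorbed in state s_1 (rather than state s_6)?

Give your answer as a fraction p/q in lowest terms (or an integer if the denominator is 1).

Answer: 3911/6821

Derivation:
Let a_i = P(absorbed in s_1 | start in state i).
Boundary conditions: a_s_1 = 1, a_s_6 = 0.
For each transient state i, a_i = sum_j P(i->j) * a_j:
  a_s_2 = 1/15*a_s_1 + 4/15*a_s_2 + 1/5*a_s_3 + 1/5*a_s_4 + 2/15*a_s_5 + 2/15*a_s_6
  a_s_3 = 1/15*a_s_1 + 3/5*a_s_2 + 0*a_s_3 + 1/15*a_s_4 + 2/15*a_s_5 + 2/15*a_s_6
  a_s_4 = 1/15*a_s_1 + 1/15*a_s_2 + 2/5*a_s_3 + 2/15*a_s_4 + 1/3*a_s_5 + 0*a_s_6
  a_s_5 = 4/15*a_s_1 + 1/5*a_s_2 + 2/15*a_s_3 + 1/15*a_s_4 + 1/5*a_s_5 + 2/15*a_s_6

Substituting a_s_1 = 1 and a_s_6 = 0, rearrange to (I - Q) a = r where r[i] = P(i -> s_1):
  [11/15, -1/5, -1/5, -2/15] . (a_s_2, a_s_3, a_s_4, a_s_5) = 1/15
  [-3/5, 1, -1/15, -2/15] . (a_s_2, a_s_3, a_s_4, a_s_5) = 1/15
  [-1/15, -2/5, 13/15, -1/3] . (a_s_2, a_s_3, a_s_4, a_s_5) = 1/15
  [-1/5, -2/15, -1/15, 4/5] . (a_s_2, a_s_3, a_s_4, a_s_5) = 4/15

Solving yields:
  a_s_2 = 3207/6821
  a_s_3 = 3149/6821
  a_s_4 = 3729/6821
  a_s_5 = 3911/6821

Starting state is s_5, so the absorption probability is a_s_5 = 3911/6821.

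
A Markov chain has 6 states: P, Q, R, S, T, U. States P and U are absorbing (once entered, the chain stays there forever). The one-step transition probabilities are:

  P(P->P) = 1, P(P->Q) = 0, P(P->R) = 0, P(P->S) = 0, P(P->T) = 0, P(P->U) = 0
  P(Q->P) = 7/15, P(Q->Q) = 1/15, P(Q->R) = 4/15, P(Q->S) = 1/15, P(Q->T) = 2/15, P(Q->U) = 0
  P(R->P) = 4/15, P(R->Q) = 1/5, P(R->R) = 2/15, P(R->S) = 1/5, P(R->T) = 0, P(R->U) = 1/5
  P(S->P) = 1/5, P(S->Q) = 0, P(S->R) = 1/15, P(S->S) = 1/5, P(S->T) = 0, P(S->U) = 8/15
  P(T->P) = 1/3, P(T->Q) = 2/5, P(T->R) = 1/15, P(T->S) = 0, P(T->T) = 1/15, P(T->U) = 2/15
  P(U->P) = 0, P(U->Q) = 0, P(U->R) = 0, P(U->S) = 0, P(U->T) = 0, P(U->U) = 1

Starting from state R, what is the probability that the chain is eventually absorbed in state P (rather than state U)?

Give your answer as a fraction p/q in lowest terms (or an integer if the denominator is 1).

Let a_i = P(absorbed in P | start in state i).
Boundary conditions: a_P = 1, a_U = 0.
For each transient state i, a_i = sum_j P(i->j) * a_j:
  a_Q = 7/15*a_P + 1/15*a_Q + 4/15*a_R + 1/15*a_S + 2/15*a_T + 0*a_U
  a_R = 4/15*a_P + 1/5*a_Q + 2/15*a_R + 1/5*a_S + 0*a_T + 1/5*a_U
  a_S = 1/5*a_P + 0*a_Q + 1/15*a_R + 1/5*a_S + 0*a_T + 8/15*a_U
  a_T = 1/3*a_P + 2/5*a_Q + 1/15*a_R + 0*a_S + 1/15*a_T + 2/15*a_U

Substituting a_P = 1 and a_U = 0, rearrange to (I - Q) a = r where r[i] = P(i -> P):
  [14/15, -4/15, -1/15, -2/15] . (a_Q, a_R, a_S, a_T) = 7/15
  [-1/5, 13/15, -1/5, 0] . (a_Q, a_R, a_S, a_T) = 4/15
  [0, -1/15, 4/5, 0] . (a_Q, a_R, a_S, a_T) = 1/5
  [-2/5, -1/15, 0, 14/15] . (a_Q, a_R, a_S, a_T) = 1/3

Solving yields:
  a_Q = 10216/13011
  a_R = 2417/4337
  a_S = 3857/13011
  a_T = 3181/4337

Starting state is R, so the absorption probability is a_R = 2417/4337.

Answer: 2417/4337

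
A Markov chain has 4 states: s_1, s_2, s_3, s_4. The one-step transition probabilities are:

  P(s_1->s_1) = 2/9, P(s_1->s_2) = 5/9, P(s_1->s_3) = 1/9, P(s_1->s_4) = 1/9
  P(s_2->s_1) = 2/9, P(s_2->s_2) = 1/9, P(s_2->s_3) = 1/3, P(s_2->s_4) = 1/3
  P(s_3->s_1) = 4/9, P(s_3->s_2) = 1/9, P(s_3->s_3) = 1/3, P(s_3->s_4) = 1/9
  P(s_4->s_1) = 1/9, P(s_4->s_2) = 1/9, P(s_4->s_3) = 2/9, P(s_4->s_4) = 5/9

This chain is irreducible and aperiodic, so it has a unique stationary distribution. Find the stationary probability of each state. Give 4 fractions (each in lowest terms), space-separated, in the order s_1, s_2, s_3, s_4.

The stationary distribution satisfies pi = pi * P, i.e.:
  pi_s_1 = 2/9*pi_s_1 + 2/9*pi_s_2 + 4/9*pi_s_3 + 1/9*pi_s_4
  pi_s_2 = 5/9*pi_s_1 + 1/9*pi_s_2 + 1/9*pi_s_3 + 1/9*pi_s_4
  pi_s_3 = 1/9*pi_s_1 + 1/3*pi_s_2 + 1/3*pi_s_3 + 2/9*pi_s_4
  pi_s_4 = 1/9*pi_s_1 + 1/3*pi_s_2 + 1/9*pi_s_3 + 5/9*pi_s_4
with normalization: pi_s_1 + pi_s_2 + pi_s_3 + pi_s_4 = 1.

Using the first 3 balance equations plus normalization, the linear system A*pi = b is:
  [-7/9, 2/9, 4/9, 1/9] . pi = 0
  [5/9, -8/9, 1/9, 1/9] . pi = 0
  [1/9, 1/3, -2/3, 2/9] . pi = 0
  [1, 1, 1, 1] . pi = 1

Solving yields:
  pi_s_1 = 137/559
  pi_s_2 = 123/559
  pi_s_3 = 138/559
  pi_s_4 = 161/559

Verification (pi * P):
  137/559*2/9 + 123/559*2/9 + 138/559*4/9 + 161/559*1/9 = 137/559 = pi_s_1  (ok)
  137/559*5/9 + 123/559*1/9 + 138/559*1/9 + 161/559*1/9 = 123/559 = pi_s_2  (ok)
  137/559*1/9 + 123/559*1/3 + 138/559*1/3 + 161/559*2/9 = 138/559 = pi_s_3  (ok)
  137/559*1/9 + 123/559*1/3 + 138/559*1/9 + 161/559*5/9 = 161/559 = pi_s_4  (ok)

Answer: 137/559 123/559 138/559 161/559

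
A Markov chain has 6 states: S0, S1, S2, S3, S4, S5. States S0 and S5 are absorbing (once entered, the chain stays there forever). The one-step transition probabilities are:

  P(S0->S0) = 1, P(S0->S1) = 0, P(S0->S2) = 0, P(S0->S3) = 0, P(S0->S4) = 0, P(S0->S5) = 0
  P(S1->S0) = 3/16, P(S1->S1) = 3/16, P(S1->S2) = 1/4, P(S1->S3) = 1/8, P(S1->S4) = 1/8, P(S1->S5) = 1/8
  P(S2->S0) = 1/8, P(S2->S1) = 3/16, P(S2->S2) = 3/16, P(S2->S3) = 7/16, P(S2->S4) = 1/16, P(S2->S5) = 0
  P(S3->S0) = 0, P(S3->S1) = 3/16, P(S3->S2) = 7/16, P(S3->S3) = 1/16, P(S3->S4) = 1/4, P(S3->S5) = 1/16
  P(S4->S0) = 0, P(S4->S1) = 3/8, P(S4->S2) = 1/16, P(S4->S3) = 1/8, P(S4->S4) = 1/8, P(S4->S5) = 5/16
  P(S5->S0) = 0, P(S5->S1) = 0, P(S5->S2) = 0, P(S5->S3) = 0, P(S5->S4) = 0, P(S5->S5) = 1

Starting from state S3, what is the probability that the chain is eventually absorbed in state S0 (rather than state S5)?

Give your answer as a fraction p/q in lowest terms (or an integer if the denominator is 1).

Answer: 6633/15293

Derivation:
Let a_i = P(absorbed in S0 | start in state i).
Boundary conditions: a_S0 = 1, a_S5 = 0.
For each transient state i, a_i = sum_j P(i->j) * a_j:
  a_S1 = 3/16*a_S0 + 3/16*a_S1 + 1/4*a_S2 + 1/8*a_S3 + 1/8*a_S4 + 1/8*a_S5
  a_S2 = 1/8*a_S0 + 3/16*a_S1 + 3/16*a_S2 + 7/16*a_S3 + 1/16*a_S4 + 0*a_S5
  a_S3 = 0*a_S0 + 3/16*a_S1 + 7/16*a_S2 + 1/16*a_S3 + 1/4*a_S4 + 1/16*a_S5
  a_S4 = 0*a_S0 + 3/8*a_S1 + 1/16*a_S2 + 1/8*a_S3 + 1/8*a_S4 + 5/16*a_S5

Substituting a_S0 = 1 and a_S5 = 0, rearrange to (I - Q) a = r where r[i] = P(i -> S0):
  [13/16, -1/4, -1/8, -1/8] . (a_S1, a_S2, a_S3, a_S4) = 3/16
  [-3/16, 13/16, -7/16, -1/16] . (a_S1, a_S2, a_S3, a_S4) = 1/8
  [-3/16, -7/16, 15/16, -1/4] . (a_S1, a_S2, a_S3, a_S4) = 0
  [-3/8, -1/16, -1/8, 7/8] . (a_S1, a_S2, a_S3, a_S4) = 0

Solving yields:
  a_S1 = 7789/15293
  a_S2 = 8096/15293
  a_S3 = 6633/15293
  a_S4 = 4864/15293

Starting state is S3, so the absorption probability is a_S3 = 6633/15293.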